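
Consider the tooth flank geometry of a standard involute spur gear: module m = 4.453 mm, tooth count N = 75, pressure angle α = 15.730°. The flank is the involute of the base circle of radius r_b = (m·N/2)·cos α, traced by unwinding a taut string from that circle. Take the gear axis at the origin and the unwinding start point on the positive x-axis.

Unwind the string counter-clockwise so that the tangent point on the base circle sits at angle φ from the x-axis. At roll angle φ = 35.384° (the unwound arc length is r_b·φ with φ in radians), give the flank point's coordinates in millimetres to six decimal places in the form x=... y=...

x=188.523725 y=12.144623

pitch radius r_p = m·N/2 = 4.453·75/2 = 166.987500
base radius r_b = r_p·cos α = 166.987500·cos 15.730° = 160.733806
roll angle φ = 35.384° = 0.61756730 rad
x = r_b·(cos φ + φ·sin φ) = 160.733806·(0.81528953 + 0.61756730·0.57905352) = 188.523725
y = r_b·(sin φ − φ·cos φ) = 160.733806·(0.57905352 − 0.61756730·0.81528953) = 12.144623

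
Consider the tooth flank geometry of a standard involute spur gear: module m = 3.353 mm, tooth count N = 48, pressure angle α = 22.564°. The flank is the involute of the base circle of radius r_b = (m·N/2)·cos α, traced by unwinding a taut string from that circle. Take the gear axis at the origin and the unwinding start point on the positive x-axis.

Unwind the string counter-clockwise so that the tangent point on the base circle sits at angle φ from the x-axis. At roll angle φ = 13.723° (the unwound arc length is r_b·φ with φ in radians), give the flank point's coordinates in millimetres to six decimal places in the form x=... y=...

x=76.413000 y=0.338395

pitch radius r_p = m·N/2 = 3.353·48/2 = 80.472000
base radius r_b = r_p·cos α = 80.472000·cos 22.564° = 74.311989
roll angle φ = 13.723° = 0.23951153 rad
x = r_b·(cos φ + φ·sin φ) = 74.311989·(0.97145397 + 0.23951153·0.23722813) = 76.413000
y = r_b·(sin φ − φ·cos φ) = 74.311989·(0.23722813 − 0.23951153·0.97145397) = 0.338395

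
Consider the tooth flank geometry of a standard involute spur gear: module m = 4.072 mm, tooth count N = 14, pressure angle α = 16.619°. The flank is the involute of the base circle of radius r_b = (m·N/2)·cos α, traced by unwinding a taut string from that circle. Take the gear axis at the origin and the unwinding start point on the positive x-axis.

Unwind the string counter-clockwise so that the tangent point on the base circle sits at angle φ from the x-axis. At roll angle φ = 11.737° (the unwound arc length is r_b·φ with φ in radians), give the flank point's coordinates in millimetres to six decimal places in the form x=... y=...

x=27.880404 y=0.077935

pitch radius r_p = m·N/2 = 4.072·14/2 = 28.504000
base radius r_b = r_p·cos α = 28.504000·cos 16.619° = 27.313325
roll angle φ = 11.737° = 0.20484929 rad
x = r_b·(cos φ + φ·sin φ) = 27.313325·(0.97909165 + 0.20484929·0.20341961) = 27.880404
y = r_b·(sin φ − φ·cos φ) = 27.313325·(0.20341961 − 0.20484929·0.97909165) = 0.077935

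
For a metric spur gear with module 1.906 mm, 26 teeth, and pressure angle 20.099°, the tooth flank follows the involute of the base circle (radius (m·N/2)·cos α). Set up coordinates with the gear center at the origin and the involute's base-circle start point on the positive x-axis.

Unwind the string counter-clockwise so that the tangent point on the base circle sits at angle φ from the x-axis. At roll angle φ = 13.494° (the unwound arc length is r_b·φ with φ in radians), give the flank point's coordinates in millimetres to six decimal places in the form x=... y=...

x=23.905439 y=0.100763

pitch radius r_p = m·N/2 = 1.906·26/2 = 24.778000
base radius r_b = r_p·cos α = 24.778000·cos 20.099° = 23.269026
roll angle φ = 13.494° = 0.23551473 rad
x = r_b·(cos φ + φ·sin φ) = 23.269026·(0.97239436 + 0.23551473·0.23334354) = 23.905439
y = r_b·(sin φ − φ·cos φ) = 23.269026·(0.23334354 − 0.23551473·0.97239436) = 0.100763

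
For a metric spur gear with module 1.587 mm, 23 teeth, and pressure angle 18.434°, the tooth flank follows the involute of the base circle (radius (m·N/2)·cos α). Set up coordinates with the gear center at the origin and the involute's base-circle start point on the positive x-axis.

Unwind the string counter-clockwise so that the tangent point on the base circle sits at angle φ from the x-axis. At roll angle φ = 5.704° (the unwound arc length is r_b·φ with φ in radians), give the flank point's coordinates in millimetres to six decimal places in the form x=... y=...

x=17.399627 y=0.005689

pitch radius r_p = m·N/2 = 1.587·23/2 = 18.250500
base radius r_b = r_p·cos α = 18.250500·cos 18.434° = 17.314040
roll angle φ = 5.704° = 0.09955358 rad
x = r_b·(cos φ + φ·sin φ) = 17.314040·(0.99504863 + 0.09955358·0.09938922) = 17.399627
y = r_b·(sin φ − φ·cos φ) = 17.314040·(0.09938922 − 0.09955358·0.99504863) = 0.005689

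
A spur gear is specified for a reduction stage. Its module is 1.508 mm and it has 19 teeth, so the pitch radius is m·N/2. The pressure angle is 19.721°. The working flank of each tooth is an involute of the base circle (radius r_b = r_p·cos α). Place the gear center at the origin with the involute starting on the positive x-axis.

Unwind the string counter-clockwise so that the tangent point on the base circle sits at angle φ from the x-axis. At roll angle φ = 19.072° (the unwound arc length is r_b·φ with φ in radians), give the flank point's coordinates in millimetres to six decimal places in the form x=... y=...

x=14.212290 y=0.163966

pitch radius r_p = m·N/2 = 1.508·19/2 = 14.326000
base radius r_b = r_p·cos α = 14.326000·cos 19.721° = 13.485736
roll angle φ = 19.072° = 0.33286919 rad
x = r_b·(cos φ + φ·sin φ) = 13.485736·(0.94510871 + 0.33286919·0.32675607) = 14.212290
y = r_b·(sin φ − φ·cos φ) = 13.485736·(0.32675607 − 0.33286919·0.94510871) = 0.163966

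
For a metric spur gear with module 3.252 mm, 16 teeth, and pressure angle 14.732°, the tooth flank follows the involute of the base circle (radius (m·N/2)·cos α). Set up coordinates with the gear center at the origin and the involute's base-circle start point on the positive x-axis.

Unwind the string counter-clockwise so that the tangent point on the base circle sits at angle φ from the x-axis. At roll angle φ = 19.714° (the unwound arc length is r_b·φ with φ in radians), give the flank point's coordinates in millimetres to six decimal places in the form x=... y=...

pitch radius r_p = m·N/2 = 3.252·16/2 = 26.016000
base radius r_b = r_p·cos α = 26.016000·cos 14.732° = 25.160747
roll angle φ = 19.714° = 0.34407421 rad
x = r_b·(cos φ + φ·sin φ) = 25.160747·(0.94138815 + 0.34407421·0.33732529) = 26.606309
y = r_b·(sin φ − φ·cos φ) = 25.160747·(0.33732529 − 0.34407421·0.94138815) = 0.337605

x=26.606309 y=0.337605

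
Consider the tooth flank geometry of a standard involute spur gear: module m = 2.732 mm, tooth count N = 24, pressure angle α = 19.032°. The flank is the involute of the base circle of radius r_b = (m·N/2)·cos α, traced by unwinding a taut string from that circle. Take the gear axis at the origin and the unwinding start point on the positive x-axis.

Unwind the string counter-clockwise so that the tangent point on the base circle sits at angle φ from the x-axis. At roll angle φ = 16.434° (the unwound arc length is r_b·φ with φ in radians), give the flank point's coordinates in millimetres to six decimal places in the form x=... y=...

x=32.240666 y=0.241775

pitch radius r_p = m·N/2 = 2.732·24/2 = 32.784000
base radius r_b = r_p·cos α = 32.784000·cos 19.032° = 30.991915
roll angle φ = 16.434° = 0.28682741 rad
x = r_b·(cos φ + φ·sin φ) = 30.991915·(0.95914626 + 0.28682741·0.28291068) = 32.240666
y = r_b·(sin φ − φ·cos φ) = 30.991915·(0.28291068 − 0.28682741·0.95914626) = 0.241775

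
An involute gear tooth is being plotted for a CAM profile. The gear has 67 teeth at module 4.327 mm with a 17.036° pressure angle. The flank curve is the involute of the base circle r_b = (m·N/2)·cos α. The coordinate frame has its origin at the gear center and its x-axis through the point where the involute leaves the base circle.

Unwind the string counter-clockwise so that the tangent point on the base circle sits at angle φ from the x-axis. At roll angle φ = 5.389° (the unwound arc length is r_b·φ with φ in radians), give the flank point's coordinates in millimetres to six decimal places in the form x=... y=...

pitch radius r_p = m·N/2 = 4.327·67/2 = 144.954500
base radius r_b = r_p·cos α = 144.954500·cos 17.036° = 138.594022
roll angle φ = 5.389° = 0.09405579 rad
x = r_b·(cos φ + φ·sin φ) = 138.594022·(0.99558001 + 0.09405579·0.09391718) = 139.205702
y = r_b·(sin φ − φ·cos φ) = 138.594022·(0.09391718 − 0.09405579·0.99558001) = 0.038406

x=139.205702 y=0.038406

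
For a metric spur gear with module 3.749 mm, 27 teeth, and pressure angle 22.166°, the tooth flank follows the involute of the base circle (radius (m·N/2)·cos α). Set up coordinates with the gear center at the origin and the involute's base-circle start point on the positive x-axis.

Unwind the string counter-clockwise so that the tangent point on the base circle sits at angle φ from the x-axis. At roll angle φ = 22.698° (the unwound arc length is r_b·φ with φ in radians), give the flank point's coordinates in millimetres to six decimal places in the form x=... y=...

x=50.405928 y=0.956196

pitch radius r_p = m·N/2 = 3.749·27/2 = 50.611500
base radius r_b = r_p·cos α = 50.611500·cos 22.166° = 46.871039
roll angle φ = 22.698° = 0.39615483 rad
x = r_b·(cos φ + φ·sin φ) = 46.871039·(0.92255156 + 0.39615483·0.38587384) = 50.405928
y = r_b·(sin φ − φ·cos φ) = 46.871039·(0.38587384 − 0.39615483·0.92255156) = 0.956196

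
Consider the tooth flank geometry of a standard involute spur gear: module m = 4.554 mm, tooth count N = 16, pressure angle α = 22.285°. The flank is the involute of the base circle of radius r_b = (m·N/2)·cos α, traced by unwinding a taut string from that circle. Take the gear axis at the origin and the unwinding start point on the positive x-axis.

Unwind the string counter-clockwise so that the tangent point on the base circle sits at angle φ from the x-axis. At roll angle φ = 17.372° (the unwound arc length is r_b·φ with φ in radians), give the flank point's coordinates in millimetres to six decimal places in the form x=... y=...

pitch radius r_p = m·N/2 = 4.554·16/2 = 36.432000
base radius r_b = r_p·cos α = 36.432000·cos 22.285° = 33.710859
roll angle φ = 17.372° = 0.30319860 rad
x = r_b·(cos φ + φ·sin φ) = 33.710859·(0.95438635 + 0.30319860·0.29857443) = 35.224938
y = r_b·(sin φ − φ·cos φ) = 33.710859·(0.29857443 − 0.30319860·0.95438635) = 0.310336

x=35.224938 y=0.310336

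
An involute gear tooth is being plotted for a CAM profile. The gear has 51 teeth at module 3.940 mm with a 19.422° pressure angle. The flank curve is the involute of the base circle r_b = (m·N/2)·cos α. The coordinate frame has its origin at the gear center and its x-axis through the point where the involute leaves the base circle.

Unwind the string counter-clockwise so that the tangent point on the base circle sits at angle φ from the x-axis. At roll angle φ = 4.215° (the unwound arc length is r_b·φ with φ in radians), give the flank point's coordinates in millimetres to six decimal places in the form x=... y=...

pitch radius r_p = m·N/2 = 3.940·51/2 = 100.470000
base radius r_b = r_p·cos α = 100.470000·cos 19.422° = 94.752759
roll angle φ = 4.215° = 0.07356563 rad
x = r_b·(cos φ + φ·sin φ) = 94.752759·(0.99729527 + 0.07356563·0.07349929) = 95.008809
y = r_b·(sin φ − φ·cos φ) = 94.752759·(0.07349929 − 0.07356563·0.99729527) = 0.012568

x=95.008809 y=0.012568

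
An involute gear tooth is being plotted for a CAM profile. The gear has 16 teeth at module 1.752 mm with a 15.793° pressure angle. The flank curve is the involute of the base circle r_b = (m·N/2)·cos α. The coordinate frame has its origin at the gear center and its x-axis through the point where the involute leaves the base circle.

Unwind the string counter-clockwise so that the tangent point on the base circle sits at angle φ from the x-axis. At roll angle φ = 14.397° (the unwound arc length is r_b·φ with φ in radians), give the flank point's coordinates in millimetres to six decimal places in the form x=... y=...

pitch radius r_p = m·N/2 = 1.752·16/2 = 14.016000
base radius r_b = r_p·cos α = 14.016000·cos 15.793° = 13.486914
roll angle φ = 14.397° = 0.25127505 rad
x = r_b·(cos φ + φ·sin φ) = 13.486914·(0.96859618 + 0.25127505·0.24863917) = 13.905992
y = r_b·(sin φ − φ·cos φ) = 13.486914·(0.24863917 − 0.25127505·0.96859618) = 0.070875

x=13.905992 y=0.070875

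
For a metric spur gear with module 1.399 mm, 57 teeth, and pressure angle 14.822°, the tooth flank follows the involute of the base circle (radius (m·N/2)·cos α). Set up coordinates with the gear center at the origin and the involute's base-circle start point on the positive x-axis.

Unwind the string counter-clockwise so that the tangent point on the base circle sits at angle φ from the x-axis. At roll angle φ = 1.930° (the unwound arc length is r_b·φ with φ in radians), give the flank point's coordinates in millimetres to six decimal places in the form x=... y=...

pitch radius r_p = m·N/2 = 1.399·57/2 = 39.871500
base radius r_b = r_p·cos α = 39.871500·cos 14.822° = 38.544785
roll angle φ = 1.930° = 0.03368485 rad
x = r_b·(cos φ + φ·sin φ) = 38.544785·(0.99943272 + 0.03368485·0.03367848) = 38.566647
y = r_b·(sin φ − φ·cos φ) = 38.544785·(0.03367848 − 0.03368485·0.99943272) = 0.000491

x=38.566647 y=0.000491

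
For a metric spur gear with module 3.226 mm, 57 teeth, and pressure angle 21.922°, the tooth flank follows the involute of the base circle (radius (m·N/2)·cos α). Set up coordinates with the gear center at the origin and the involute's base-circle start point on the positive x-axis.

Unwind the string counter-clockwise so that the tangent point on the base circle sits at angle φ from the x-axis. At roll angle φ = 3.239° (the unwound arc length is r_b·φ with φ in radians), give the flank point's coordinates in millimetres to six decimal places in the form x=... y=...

x=85.429199 y=0.005135

pitch radius r_p = m·N/2 = 3.226·57/2 = 91.941000
base radius r_b = r_p·cos α = 91.941000·cos 21.922° = 85.293019
roll angle φ = 3.239° = 0.05653121 rad
x = r_b·(cos φ + φ·sin φ) = 85.293019·(0.99840254 + 0.05653121·0.05650111) = 85.429199
y = r_b·(sin φ − φ·cos φ) = 85.293019·(0.05650111 − 0.05653121·0.99840254) = 0.005135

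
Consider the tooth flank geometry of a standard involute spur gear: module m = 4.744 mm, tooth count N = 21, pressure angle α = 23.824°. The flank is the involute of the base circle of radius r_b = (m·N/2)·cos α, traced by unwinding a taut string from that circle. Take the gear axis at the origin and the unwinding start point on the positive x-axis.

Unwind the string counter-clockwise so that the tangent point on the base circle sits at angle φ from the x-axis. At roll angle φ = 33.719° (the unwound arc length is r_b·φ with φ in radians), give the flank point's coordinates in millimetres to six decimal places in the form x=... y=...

x=52.788298 y=2.990019

pitch radius r_p = m·N/2 = 4.744·21/2 = 49.812000
base radius r_b = r_p·cos α = 49.812000·cos 23.824° = 45.567547
roll angle φ = 33.719° = 0.58850757 rad
x = r_b·(cos φ + φ·sin φ) = 45.567547·(0.83177008 + 0.58850757·0.55512028) = 52.788298
y = r_b·(sin φ − φ·cos φ) = 45.567547·(0.55512028 − 0.58850757·0.83177008) = 2.990019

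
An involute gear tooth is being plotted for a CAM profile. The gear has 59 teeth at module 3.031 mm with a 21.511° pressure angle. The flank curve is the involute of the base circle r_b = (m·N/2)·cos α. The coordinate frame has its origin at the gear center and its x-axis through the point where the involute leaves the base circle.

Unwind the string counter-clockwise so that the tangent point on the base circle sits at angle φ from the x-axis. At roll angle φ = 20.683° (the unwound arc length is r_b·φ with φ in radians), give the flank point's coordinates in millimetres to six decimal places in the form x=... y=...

x=88.431298 y=1.287462

pitch radius r_p = m·N/2 = 3.031·59/2 = 89.414500
base radius r_b = r_p·cos α = 89.414500·cos 21.511° = 83.186529
roll angle φ = 20.683° = 0.36098645 rad
x = r_b·(cos φ + φ·sin φ) = 83.186529·(0.93554887 + 0.36098645·0.35319728) = 88.431298
y = r_b·(sin φ − φ·cos φ) = 83.186529·(0.35319728 − 0.36098645·0.93554887) = 1.287462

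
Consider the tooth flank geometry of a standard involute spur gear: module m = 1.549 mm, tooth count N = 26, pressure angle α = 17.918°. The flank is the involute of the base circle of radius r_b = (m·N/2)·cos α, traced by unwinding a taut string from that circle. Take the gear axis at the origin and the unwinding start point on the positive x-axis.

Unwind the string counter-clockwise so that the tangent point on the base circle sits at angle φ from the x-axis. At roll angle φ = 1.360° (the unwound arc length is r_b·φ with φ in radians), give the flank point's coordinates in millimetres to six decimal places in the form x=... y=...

x=19.165708 y=0.000085

pitch radius r_p = m·N/2 = 1.549·26/2 = 20.137000
base radius r_b = r_p·cos α = 20.137000·cos 17.918° = 19.160311
roll angle φ = 1.360° = 0.02373648 rad
x = r_b·(cos φ + φ·sin φ) = 19.160311·(0.99971830 + 0.02373648·0.02373425) = 19.165708
y = r_b·(sin φ − φ·cos φ) = 19.160311·(0.02373425 − 0.02373648·0.99971830) = 0.000085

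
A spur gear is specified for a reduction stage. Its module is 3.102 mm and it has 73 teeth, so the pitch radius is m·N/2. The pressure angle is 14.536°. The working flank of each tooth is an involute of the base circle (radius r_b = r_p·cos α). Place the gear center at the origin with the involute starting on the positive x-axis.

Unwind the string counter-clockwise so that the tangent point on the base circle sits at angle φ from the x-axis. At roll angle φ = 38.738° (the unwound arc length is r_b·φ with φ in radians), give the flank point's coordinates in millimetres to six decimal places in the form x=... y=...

pitch radius r_p = m·N/2 = 3.102·73/2 = 113.223000
base radius r_b = r_p·cos α = 113.223000·cos 14.536° = 109.598747
roll angle φ = 38.738° = 0.67610565 rad
x = r_b·(cos φ + φ·sin φ) = 109.598747·(0.78001556 + 0.67610565·0.62576012) = 131.857760
y = r_b·(sin φ − φ·cos φ) = 109.598747·(0.62576012 − 0.67610565·0.78001556) = 10.783113

x=131.857760 y=10.783113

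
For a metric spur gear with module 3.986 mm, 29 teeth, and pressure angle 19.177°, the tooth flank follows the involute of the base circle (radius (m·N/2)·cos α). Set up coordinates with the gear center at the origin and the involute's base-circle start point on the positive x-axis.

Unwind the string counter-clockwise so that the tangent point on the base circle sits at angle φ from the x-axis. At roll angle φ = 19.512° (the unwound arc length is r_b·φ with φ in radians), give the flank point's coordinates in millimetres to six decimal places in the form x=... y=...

pitch radius r_p = m·N/2 = 3.986·29/2 = 57.797000
base radius r_b = r_p·cos α = 57.797000·cos 19.177° = 54.589747
roll angle φ = 19.512° = 0.34054864 rad
x = r_b·(cos φ + φ·sin φ) = 54.589747·(0.94257156 + 0.34054864·0.33400428) = 57.664037
y = r_b·(sin φ − φ·cos φ) = 54.589747·(0.33400428 − 0.34054864·0.94257156) = 0.710366

x=57.664037 y=0.710366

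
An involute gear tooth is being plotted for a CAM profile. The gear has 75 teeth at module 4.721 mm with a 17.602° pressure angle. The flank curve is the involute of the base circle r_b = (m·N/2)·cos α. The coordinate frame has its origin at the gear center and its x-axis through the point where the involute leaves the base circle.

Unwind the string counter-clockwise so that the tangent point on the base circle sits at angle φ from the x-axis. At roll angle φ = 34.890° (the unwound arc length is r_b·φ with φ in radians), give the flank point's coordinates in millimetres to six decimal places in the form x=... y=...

pitch radius r_p = m·N/2 = 4.721·75/2 = 177.037500
base radius r_b = r_p·cos α = 177.037500·cos 17.602° = 168.748624
roll angle φ = 34.890° = 0.60894538 rad
x = r_b·(cos φ + φ·sin φ) = 168.748624·(0.82025172 + 0.60894538·0.57200272) = 197.194602
y = r_b·(sin φ − φ·cos φ) = 168.748624·(0.57200272 − 0.60894538·0.82025172) = 12.236676

x=197.194602 y=12.236676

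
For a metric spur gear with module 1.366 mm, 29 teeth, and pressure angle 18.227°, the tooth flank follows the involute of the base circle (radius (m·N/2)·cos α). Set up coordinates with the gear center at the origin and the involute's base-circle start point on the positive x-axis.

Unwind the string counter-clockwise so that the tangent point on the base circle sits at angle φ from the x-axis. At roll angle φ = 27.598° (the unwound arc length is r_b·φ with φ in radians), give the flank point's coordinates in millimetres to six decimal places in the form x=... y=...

pitch radius r_p = m·N/2 = 1.366·29/2 = 19.807000
base radius r_b = r_p·cos α = 19.807000·cos 18.227° = 18.813179
roll angle φ = 27.598° = 0.48167597 rad
x = r_b·(cos φ + φ·sin φ) = 18.813179·(0.88621975 + 0.48167597·0.46326510) = 20.870653
y = r_b·(sin φ − φ·cos φ) = 18.813179·(0.46326510 − 0.48167597·0.88621975) = 0.684693

x=20.870653 y=0.684693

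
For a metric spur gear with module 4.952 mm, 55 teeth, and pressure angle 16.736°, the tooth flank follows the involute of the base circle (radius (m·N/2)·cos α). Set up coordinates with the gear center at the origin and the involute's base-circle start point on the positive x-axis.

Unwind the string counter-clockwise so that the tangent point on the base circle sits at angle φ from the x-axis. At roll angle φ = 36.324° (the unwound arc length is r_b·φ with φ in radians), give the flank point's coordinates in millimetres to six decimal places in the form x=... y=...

x=154.044179 y=10.637793

pitch radius r_p = m·N/2 = 4.952·55/2 = 136.180000
base radius r_b = r_p·cos α = 136.180000·cos 16.736° = 130.411654
roll angle φ = 36.324° = 0.63397340 rad
x = r_b·(cos φ + φ·sin φ) = 130.411654·(0.80568023 + 0.63397340·0.59235071) = 154.044179
y = r_b·(sin φ − φ·cos φ) = 130.411654·(0.59235071 − 0.63397340·0.80568023) = 10.637793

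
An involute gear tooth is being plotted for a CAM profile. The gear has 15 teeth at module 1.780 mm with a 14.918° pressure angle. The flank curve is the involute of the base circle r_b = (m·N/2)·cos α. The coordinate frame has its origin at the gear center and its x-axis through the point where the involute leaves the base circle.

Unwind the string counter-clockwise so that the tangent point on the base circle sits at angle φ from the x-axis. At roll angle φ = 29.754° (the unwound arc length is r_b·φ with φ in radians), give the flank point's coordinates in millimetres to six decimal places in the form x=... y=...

pitch radius r_p = m·N/2 = 1.780·15/2 = 13.350000
base radius r_b = r_p·cos α = 13.350000·cos 14.918° = 12.900042
roll angle φ = 29.754° = 0.51930527 rad
x = r_b·(cos φ + φ·sin φ) = 12.900042·(0.86816417 + 0.51930527·0.49627711) = 14.523944
y = r_b·(sin φ − φ·cos φ) = 12.900042·(0.49627711 − 0.51930527·0.86816417) = 0.586112

x=14.523944 y=0.586112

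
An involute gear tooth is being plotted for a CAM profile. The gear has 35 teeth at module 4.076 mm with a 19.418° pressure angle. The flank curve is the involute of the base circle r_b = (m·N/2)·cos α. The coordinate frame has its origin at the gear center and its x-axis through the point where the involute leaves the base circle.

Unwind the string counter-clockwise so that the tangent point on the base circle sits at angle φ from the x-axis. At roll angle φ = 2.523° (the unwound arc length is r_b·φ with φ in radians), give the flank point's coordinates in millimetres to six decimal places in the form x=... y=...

x=67.337816 y=0.001914

pitch radius r_p = m·N/2 = 4.076·35/2 = 71.330000
base radius r_b = r_p·cos α = 71.330000·cos 19.418° = 67.272625
roll angle φ = 2.523° = 0.04403466 rad
x = r_b·(cos φ + φ·sin φ) = 67.272625·(0.99903063 + 0.04403466·0.04402043) = 67.337816
y = r_b·(sin φ − φ·cos φ) = 67.272625·(0.04402043 − 0.04403466·0.99903063) = 0.001914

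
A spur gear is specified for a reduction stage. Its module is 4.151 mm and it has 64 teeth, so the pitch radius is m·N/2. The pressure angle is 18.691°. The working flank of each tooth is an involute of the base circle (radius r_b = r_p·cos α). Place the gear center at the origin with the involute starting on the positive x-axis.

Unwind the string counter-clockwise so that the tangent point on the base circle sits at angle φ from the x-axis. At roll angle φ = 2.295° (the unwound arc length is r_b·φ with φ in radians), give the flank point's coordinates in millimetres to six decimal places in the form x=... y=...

x=125.927423 y=0.002695

pitch radius r_p = m·N/2 = 4.151·64/2 = 132.832000
base radius r_b = r_p·cos α = 132.832000·cos 18.691° = 125.826524
roll angle φ = 2.295° = 0.04005531 rad
x = r_b·(cos φ + φ·sin φ) = 125.826524·(0.99919789 + 0.04005531·0.04004460) = 125.927423
y = r_b·(sin φ − φ·cos φ) = 125.826524·(0.04004460 − 0.04005531·0.99919789) = 0.002695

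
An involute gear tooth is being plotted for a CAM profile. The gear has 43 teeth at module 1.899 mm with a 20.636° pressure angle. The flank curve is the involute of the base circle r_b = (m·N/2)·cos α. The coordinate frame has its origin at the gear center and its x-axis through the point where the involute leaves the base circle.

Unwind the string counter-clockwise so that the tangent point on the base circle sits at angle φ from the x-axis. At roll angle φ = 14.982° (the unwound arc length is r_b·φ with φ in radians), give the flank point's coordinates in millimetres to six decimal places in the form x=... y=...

pitch radius r_p = m·N/2 = 1.899·43/2 = 40.828500
base radius r_b = r_p·cos α = 40.828500·cos 20.636° = 38.208873
roll angle φ = 14.982° = 0.26148523 rad
x = r_b·(cos φ + φ·sin φ) = 38.208873·(0.96600709 + 0.26148523·0.25851558) = 39.492886
y = r_b·(sin φ − φ·cos φ) = 38.208873·(0.25851558 − 0.26148523·0.96600709) = 0.226158

x=39.492886 y=0.226158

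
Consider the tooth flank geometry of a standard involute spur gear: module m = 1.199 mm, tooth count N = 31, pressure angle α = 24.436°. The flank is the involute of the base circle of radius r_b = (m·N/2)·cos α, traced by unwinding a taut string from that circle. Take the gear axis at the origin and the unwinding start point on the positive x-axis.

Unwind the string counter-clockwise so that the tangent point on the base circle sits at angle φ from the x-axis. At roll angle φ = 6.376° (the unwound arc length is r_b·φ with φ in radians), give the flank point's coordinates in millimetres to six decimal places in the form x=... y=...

x=17.024214 y=0.007763

pitch radius r_p = m·N/2 = 1.199·31/2 = 18.584500
base radius r_b = r_p·cos α = 18.584500·cos 24.436° = 16.919773
roll angle φ = 6.376° = 0.11128219 rad
x = r_b·(cos φ + φ·sin φ) = 16.919773·(0.99381452 + 0.11128219·0.11105265) = 17.024214
y = r_b·(sin φ − φ·cos φ) = 16.919773·(0.11105265 − 0.11128219·0.99381452) = 0.007763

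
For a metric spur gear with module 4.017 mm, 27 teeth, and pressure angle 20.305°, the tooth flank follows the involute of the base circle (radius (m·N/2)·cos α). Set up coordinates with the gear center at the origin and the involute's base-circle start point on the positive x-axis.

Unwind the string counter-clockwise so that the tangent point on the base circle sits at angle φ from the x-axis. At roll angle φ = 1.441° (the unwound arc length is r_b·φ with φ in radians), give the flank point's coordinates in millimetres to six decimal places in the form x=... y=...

x=50.875689 y=0.000270

pitch radius r_p = m·N/2 = 4.017·27/2 = 54.229500
base radius r_b = r_p·cos α = 54.229500·cos 20.305° = 50.859606
roll angle φ = 1.441° = 0.02515019 rad
x = r_b·(cos φ + φ·sin φ) = 50.859606·(0.99968375 + 0.02515019·0.02514754) = 50.875689
y = r_b·(sin φ − φ·cos φ) = 50.859606·(0.02514754 − 0.02515019·0.99968375) = 0.000270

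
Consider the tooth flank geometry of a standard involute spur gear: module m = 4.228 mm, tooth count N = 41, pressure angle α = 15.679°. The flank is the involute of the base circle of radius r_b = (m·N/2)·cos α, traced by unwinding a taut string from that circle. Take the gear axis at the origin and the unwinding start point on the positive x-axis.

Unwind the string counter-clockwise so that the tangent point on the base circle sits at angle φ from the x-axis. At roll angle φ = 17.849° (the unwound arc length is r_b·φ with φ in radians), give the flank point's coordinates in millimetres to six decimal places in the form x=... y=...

x=87.400460 y=0.832823

pitch radius r_p = m·N/2 = 4.228·41/2 = 86.674000
base radius r_b = r_p·cos α = 86.674000·cos 15.679° = 83.448935
roll angle φ = 17.849° = 0.31152382 rad
x = r_b·(cos φ + φ·sin φ) = 83.448935·(0.95186761 + 0.31152382·0.30650946) = 87.400460
y = r_b·(sin φ − φ·cos φ) = 83.448935·(0.30650946 − 0.31152382·0.95186761) = 0.832823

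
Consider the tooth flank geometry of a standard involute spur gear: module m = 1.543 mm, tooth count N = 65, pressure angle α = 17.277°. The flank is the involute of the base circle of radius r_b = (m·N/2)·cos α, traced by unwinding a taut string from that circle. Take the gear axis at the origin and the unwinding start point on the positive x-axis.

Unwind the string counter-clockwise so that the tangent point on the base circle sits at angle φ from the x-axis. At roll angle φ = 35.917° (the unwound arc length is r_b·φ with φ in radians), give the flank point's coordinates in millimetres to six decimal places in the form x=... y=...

pitch radius r_p = m·N/2 = 1.543·65/2 = 50.147500
base radius r_b = r_p·cos α = 50.147500·cos 17.277° = 47.884850
roll angle φ = 35.917° = 0.62686991 rad
x = r_b·(cos φ + φ·sin φ) = 47.884850·(0.80986762 + 0.62686991·0.58661268) = 56.389077
y = r_b·(sin φ − φ·cos φ) = 47.884850·(0.58661268 − 0.62686991·0.80986762) = 3.779601

x=56.389077 y=3.779601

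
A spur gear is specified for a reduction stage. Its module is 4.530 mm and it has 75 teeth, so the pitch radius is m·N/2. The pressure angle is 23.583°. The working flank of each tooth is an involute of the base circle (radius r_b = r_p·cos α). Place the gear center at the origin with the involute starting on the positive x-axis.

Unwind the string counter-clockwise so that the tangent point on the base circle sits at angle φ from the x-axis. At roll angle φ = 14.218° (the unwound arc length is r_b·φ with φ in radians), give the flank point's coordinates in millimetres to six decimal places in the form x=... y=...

pitch radius r_p = m·N/2 = 4.530·75/2 = 169.875000
base radius r_b = r_p·cos α = 169.875000·cos 23.583° = 155.687291
roll angle φ = 14.218° = 0.24815091 rad
x = r_b·(cos φ + φ·sin φ) = 155.687291·(0.96936824 + 0.24815091·0.24561193) = 160.407272
y = r_b·(sin φ − φ·cos φ) = 155.687291·(0.24561193 − 0.24815091·0.96936824) = 0.788139

x=160.407272 y=0.788139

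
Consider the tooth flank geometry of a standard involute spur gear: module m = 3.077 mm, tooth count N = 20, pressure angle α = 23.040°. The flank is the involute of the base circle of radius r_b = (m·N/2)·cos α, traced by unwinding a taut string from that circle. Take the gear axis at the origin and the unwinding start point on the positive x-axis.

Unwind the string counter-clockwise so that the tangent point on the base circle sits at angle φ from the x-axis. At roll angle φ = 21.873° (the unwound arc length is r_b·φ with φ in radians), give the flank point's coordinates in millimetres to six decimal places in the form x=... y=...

x=30.304283 y=0.517509

pitch radius r_p = m·N/2 = 3.077·20/2 = 30.770000
base radius r_b = r_p·cos α = 30.770000·cos 23.040° = 28.315534
roll angle φ = 21.873° = 0.38175587 rad
x = r_b·(cos φ + φ·sin φ) = 28.315534·(0.92801192 + 0.38175587·0.37255051) = 30.304283
y = r_b·(sin φ − φ·cos φ) = 28.315534·(0.37255051 − 0.38175587·0.92801192) = 0.517509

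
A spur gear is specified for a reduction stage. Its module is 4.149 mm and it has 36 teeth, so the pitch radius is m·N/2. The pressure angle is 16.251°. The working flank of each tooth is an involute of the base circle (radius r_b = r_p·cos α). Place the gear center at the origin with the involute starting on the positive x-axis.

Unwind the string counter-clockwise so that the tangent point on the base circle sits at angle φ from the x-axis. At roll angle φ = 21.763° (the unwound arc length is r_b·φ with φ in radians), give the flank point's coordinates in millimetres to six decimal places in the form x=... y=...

pitch radius r_p = m·N/2 = 4.149·36/2 = 74.682000
base radius r_b = r_p·cos α = 74.682000·cos 16.251° = 71.698078
roll angle φ = 21.763° = 0.37983601 rad
x = r_b·(cos φ + φ·sin φ) = 71.698078·(0.92872545 + 0.37983601·0.37076817) = 76.685150
y = r_b·(sin φ − φ·cos φ) = 71.698078·(0.37076817 − 0.37983601·0.92872545) = 1.290910

x=76.685150 y=1.290910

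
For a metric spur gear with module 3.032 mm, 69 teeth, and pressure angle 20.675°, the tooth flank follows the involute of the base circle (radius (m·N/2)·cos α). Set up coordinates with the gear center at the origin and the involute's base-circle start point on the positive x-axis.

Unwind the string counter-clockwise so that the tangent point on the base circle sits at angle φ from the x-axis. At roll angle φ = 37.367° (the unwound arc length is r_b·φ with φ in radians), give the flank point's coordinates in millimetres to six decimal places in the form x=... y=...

pitch radius r_p = m·N/2 = 3.032·69/2 = 104.604000
base radius r_b = r_p·cos α = 104.604000·cos 20.675° = 97.867311
roll angle φ = 37.367° = 0.65217718 rad
x = r_b·(cos φ + φ·sin φ) = 97.867311·(0.79476431 + 0.65217718·0.60691819) = 116.519109
y = r_b·(sin φ − φ·cos φ) = 97.867311·(0.60691819 − 0.65217718·0.79476431) = 8.670167

x=116.519109 y=8.670167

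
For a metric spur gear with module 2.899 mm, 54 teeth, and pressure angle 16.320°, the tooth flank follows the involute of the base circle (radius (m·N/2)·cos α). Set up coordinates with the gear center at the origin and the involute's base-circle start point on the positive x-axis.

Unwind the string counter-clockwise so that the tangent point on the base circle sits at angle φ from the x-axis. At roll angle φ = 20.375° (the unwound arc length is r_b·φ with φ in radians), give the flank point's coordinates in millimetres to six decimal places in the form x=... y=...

pitch radius r_p = m·N/2 = 2.899·54/2 = 78.273000
base radius r_b = r_p·cos α = 78.273000·cos 16.320° = 75.119167
roll angle φ = 20.375° = 0.35561084 rad
x = r_b·(cos φ + φ·sin φ) = 75.119167·(0.93743399 + 0.35561084·0.34816305) = 79.719806
y = r_b·(sin φ − φ·cos φ) = 75.119167·(0.34816305 − 0.35561084·0.93743399) = 1.111866

x=79.719806 y=1.111866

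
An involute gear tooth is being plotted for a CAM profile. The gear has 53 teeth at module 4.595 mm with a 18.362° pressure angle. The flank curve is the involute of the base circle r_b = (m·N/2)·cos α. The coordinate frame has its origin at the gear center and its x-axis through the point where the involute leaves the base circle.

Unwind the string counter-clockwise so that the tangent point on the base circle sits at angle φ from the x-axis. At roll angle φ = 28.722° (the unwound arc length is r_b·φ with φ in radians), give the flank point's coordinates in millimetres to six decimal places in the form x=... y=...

x=129.188934 y=4.731931

pitch radius r_p = m·N/2 = 4.595·53/2 = 121.767500
base radius r_b = r_p·cos α = 121.767500·cos 18.362° = 115.567726
roll angle φ = 28.722° = 0.50129347 rad
x = r_b·(cos φ + φ·sin φ) = 115.567726·(0.87696171 + 0.50129347·0.48056026) = 129.188934
y = r_b·(sin φ − φ·cos φ) = 115.567726·(0.48056026 − 0.50129347·0.87696171) = 4.731931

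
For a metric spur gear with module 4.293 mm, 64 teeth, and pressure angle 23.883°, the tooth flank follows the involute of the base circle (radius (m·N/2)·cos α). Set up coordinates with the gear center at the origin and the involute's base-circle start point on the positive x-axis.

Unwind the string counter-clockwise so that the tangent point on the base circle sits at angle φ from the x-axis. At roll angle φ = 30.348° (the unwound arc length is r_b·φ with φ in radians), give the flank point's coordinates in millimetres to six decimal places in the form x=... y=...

pitch radius r_p = m·N/2 = 4.293·64/2 = 137.376000
base radius r_b = r_p·cos α = 137.376000·cos 23.883° = 125.613060
roll angle φ = 30.348° = 0.52967252 rad
x = r_b·(cos φ + φ·sin φ) = 125.613060·(0.86297258 + 0.52967252·0.50525076) = 142.016872
y = r_b·(sin φ − φ·cos φ) = 125.613060·(0.50525076 − 0.52967252·0.86297258) = 6.049262

x=142.016872 y=6.049262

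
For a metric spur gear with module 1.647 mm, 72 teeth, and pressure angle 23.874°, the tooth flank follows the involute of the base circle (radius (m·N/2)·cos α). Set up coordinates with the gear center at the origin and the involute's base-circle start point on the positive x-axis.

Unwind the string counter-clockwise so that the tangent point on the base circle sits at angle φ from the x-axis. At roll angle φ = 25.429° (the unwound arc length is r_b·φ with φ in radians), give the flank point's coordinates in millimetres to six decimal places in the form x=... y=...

x=59.298651 y=1.549067

pitch radius r_p = m·N/2 = 1.647·72/2 = 59.292000
base radius r_b = r_p·cos α = 59.292000·cos 23.874° = 54.218841
roll angle φ = 25.429° = 0.44381978 rad
x = r_b·(cos φ + φ·sin φ) = 54.218841·(0.90311807 + 0.44381978·0.42939230) = 59.298651
y = r_b·(sin φ − φ·cos φ) = 54.218841·(0.42939230 − 0.44381978·0.90311807) = 1.549067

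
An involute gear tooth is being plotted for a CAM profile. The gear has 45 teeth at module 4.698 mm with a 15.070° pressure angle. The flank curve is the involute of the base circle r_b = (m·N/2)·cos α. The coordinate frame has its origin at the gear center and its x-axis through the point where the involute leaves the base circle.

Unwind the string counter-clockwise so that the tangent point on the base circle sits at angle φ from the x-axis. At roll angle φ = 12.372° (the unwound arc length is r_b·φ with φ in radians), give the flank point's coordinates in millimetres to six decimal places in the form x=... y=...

pitch radius r_p = m·N/2 = 4.698·45/2 = 105.705000
base radius r_b = r_p·cos α = 105.705000·cos 15.070° = 102.069689
roll angle φ = 12.372° = 0.21593214 rad
x = r_b·(cos φ + φ·sin φ) = 102.069689·(0.97677710 + 0.21593214·0.21425801) = 104.421608
y = r_b·(sin φ − φ·cos φ) = 102.069689·(0.21425801 − 0.21593214·0.97677710) = 0.340958

x=104.421608 y=0.340958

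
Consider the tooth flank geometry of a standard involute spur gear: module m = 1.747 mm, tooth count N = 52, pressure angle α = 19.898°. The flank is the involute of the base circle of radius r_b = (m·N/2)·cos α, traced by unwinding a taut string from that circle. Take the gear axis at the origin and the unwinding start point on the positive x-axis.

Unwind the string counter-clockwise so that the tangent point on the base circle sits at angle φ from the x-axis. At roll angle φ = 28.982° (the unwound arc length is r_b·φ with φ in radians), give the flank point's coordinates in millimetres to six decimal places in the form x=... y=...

x=47.829772 y=1.795873

pitch radius r_p = m·N/2 = 1.747·52/2 = 45.422000
base radius r_b = r_p·cos α = 45.422000·cos 19.898° = 42.710307
roll angle φ = 28.982° = 0.50583132 rad
x = r_b·(cos φ + φ·sin φ) = 42.710307·(0.87477197 + 0.50583132·0.48453483) = 47.829772
y = r_b·(sin φ − φ·cos φ) = 42.710307·(0.48453483 − 0.50583132·0.87477197) = 1.795873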